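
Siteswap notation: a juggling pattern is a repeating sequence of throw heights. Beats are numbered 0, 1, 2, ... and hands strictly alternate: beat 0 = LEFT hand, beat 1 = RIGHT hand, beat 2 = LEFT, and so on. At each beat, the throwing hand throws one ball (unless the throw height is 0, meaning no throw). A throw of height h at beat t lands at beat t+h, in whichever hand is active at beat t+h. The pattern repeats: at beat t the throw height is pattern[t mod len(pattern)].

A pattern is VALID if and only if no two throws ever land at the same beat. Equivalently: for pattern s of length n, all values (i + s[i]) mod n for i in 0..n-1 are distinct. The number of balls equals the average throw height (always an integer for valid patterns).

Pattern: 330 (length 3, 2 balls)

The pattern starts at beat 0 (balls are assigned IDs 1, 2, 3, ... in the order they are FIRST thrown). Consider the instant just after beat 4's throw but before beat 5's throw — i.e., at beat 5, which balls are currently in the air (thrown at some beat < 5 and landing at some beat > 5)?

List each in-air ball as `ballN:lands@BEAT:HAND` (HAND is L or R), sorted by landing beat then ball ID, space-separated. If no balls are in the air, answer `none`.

Beat 0 (L): throw ball1 h=3 -> lands@3:R; in-air after throw: [b1@3:R]
Beat 1 (R): throw ball2 h=3 -> lands@4:L; in-air after throw: [b1@3:R b2@4:L]
Beat 3 (R): throw ball1 h=3 -> lands@6:L; in-air after throw: [b2@4:L b1@6:L]
Beat 4 (L): throw ball2 h=3 -> lands@7:R; in-air after throw: [b1@6:L b2@7:R]

Answer: ball1:lands@6:L ball2:lands@7:R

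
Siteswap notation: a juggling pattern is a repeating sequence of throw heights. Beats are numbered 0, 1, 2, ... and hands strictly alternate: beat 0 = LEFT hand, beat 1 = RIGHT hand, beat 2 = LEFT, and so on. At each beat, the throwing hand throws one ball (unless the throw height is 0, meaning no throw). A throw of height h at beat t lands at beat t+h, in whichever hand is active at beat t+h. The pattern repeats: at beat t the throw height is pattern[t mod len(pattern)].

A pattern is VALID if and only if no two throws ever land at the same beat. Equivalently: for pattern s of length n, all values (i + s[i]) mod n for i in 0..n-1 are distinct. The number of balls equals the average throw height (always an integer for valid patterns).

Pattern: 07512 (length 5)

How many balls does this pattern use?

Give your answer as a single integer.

Answer: 3

Derivation:
Pattern = [0, 7, 5, 1, 2], length n = 5
  position 0: throw height = 0, running sum = 0
  position 1: throw height = 7, running sum = 7
  position 2: throw height = 5, running sum = 12
  position 3: throw height = 1, running sum = 13
  position 4: throw height = 2, running sum = 15
Total sum = 15; balls = sum / n = 15 / 5 = 3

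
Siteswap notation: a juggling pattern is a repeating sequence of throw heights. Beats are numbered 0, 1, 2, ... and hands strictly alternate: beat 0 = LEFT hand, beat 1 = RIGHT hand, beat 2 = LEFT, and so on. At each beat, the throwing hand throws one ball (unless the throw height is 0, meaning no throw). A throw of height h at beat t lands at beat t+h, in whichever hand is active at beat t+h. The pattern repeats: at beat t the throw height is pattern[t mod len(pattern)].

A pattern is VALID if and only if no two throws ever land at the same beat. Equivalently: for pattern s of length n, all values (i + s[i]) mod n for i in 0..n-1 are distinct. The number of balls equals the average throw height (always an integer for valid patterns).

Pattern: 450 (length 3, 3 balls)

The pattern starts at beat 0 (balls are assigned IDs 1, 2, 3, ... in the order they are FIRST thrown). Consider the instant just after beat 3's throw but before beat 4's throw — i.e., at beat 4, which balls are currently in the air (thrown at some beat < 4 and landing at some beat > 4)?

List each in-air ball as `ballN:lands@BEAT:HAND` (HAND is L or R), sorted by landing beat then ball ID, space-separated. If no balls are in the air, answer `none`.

Answer: ball2:lands@6:L ball3:lands@7:R

Derivation:
Beat 0 (L): throw ball1 h=4 -> lands@4:L; in-air after throw: [b1@4:L]
Beat 1 (R): throw ball2 h=5 -> lands@6:L; in-air after throw: [b1@4:L b2@6:L]
Beat 3 (R): throw ball3 h=4 -> lands@7:R; in-air after throw: [b1@4:L b2@6:L b3@7:R]
Beat 4 (L): throw ball1 h=5 -> lands@9:R; in-air after throw: [b2@6:L b3@7:R b1@9:R]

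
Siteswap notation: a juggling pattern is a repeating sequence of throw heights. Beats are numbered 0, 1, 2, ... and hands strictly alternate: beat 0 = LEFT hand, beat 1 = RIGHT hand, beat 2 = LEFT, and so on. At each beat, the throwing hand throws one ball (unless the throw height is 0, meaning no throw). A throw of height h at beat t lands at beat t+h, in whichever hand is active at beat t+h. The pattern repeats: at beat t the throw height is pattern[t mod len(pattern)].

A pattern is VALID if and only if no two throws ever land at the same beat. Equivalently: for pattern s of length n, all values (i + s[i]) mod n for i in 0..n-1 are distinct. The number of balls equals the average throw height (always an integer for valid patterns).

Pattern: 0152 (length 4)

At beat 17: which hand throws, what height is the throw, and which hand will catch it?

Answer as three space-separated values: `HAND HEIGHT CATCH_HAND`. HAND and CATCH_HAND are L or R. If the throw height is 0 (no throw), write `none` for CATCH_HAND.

Beat 17: 17 mod 2 = 1, so hand = R
Throw height = pattern[17 mod 4] = pattern[1] = 1
Lands at beat 17+1=18, 18 mod 2 = 0, so catch hand = L

Answer: R 1 L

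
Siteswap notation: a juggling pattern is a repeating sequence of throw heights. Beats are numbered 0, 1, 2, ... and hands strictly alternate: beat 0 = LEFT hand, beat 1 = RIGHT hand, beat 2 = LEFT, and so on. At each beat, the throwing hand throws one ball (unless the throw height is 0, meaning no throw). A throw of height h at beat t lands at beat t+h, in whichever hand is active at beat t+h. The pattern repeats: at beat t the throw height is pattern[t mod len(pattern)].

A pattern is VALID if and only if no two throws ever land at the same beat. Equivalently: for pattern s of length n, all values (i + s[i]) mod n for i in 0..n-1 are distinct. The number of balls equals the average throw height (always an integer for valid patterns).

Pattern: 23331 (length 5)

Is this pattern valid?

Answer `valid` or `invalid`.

Answer: invalid

Derivation:
i=0: (i + s[i]) mod n = (0 + 2) mod 5 = 2
i=1: (i + s[i]) mod n = (1 + 3) mod 5 = 4
i=2: (i + s[i]) mod n = (2 + 3) mod 5 = 0
i=3: (i + s[i]) mod n = (3 + 3) mod 5 = 1
i=4: (i + s[i]) mod n = (4 + 1) mod 5 = 0
Residues: [2, 4, 0, 1, 0], distinct: False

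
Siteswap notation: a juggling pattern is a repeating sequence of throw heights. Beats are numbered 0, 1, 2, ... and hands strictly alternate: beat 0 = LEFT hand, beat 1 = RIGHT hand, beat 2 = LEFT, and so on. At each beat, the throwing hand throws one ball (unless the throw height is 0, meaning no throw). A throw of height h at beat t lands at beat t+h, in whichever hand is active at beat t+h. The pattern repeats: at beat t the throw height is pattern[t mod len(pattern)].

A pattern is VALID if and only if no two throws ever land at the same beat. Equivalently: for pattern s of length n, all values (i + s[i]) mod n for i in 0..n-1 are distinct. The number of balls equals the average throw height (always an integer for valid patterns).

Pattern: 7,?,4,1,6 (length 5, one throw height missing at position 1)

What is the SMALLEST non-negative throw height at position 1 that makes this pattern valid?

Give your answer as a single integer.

Answer: 2

Derivation:
i=0: (0 + 7) mod 5 = 2
i=1: s[i]=? (unknown)
i=2: (2 + 4) mod 5 = 1
i=3: (3 + 1) mod 5 = 4
i=4: (4 + 6) mod 5 = 0
Known residues: [0, 1, 2, 4]; need a permutation of 0..4, so missing residue r = 3
Need (1 + s) mod 5 = 3; smallest s = (3 - 1) mod 5 = 2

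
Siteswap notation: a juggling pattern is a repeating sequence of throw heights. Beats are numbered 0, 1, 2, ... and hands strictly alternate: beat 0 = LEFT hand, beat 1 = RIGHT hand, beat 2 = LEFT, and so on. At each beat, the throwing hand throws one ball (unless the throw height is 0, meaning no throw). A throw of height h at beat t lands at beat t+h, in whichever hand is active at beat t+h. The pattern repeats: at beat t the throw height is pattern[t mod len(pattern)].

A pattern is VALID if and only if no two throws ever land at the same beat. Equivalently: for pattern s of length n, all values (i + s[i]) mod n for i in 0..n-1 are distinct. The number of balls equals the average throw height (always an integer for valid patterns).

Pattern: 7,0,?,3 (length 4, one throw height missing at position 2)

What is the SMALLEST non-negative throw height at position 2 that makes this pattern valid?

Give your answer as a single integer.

Answer: 2

Derivation:
i=0: (0 + 7) mod 4 = 3
i=1: (1 + 0) mod 4 = 1
i=2: s[i]=? (unknown)
i=3: (3 + 3) mod 4 = 2
Known residues: [1, 2, 3]; need a permutation of 0..3, so missing residue r = 0
Need (2 + s) mod 4 = 0; smallest s = (0 - 2) mod 4 = 2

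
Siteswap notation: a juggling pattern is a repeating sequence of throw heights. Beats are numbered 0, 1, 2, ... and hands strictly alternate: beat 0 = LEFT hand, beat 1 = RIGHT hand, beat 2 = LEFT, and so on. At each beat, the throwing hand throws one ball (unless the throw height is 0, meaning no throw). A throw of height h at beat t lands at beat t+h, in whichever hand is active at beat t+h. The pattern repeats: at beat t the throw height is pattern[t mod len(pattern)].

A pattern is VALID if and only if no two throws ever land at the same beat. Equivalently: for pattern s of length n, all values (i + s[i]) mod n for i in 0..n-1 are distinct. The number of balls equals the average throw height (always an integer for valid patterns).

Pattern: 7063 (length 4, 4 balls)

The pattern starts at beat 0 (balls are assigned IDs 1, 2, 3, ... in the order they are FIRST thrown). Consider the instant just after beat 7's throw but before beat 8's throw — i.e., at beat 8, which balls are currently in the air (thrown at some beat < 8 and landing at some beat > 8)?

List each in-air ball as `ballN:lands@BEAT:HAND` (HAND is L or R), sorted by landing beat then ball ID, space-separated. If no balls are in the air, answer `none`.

Answer: ball1:lands@10:L ball4:lands@11:R ball3:lands@12:L

Derivation:
Beat 0 (L): throw ball1 h=7 -> lands@7:R; in-air after throw: [b1@7:R]
Beat 2 (L): throw ball2 h=6 -> lands@8:L; in-air after throw: [b1@7:R b2@8:L]
Beat 3 (R): throw ball3 h=3 -> lands@6:L; in-air after throw: [b3@6:L b1@7:R b2@8:L]
Beat 4 (L): throw ball4 h=7 -> lands@11:R; in-air after throw: [b3@6:L b1@7:R b2@8:L b4@11:R]
Beat 6 (L): throw ball3 h=6 -> lands@12:L; in-air after throw: [b1@7:R b2@8:L b4@11:R b3@12:L]
Beat 7 (R): throw ball1 h=3 -> lands@10:L; in-air after throw: [b2@8:L b1@10:L b4@11:R b3@12:L]
Beat 8 (L): throw ball2 h=7 -> lands@15:R; in-air after throw: [b1@10:L b4@11:R b3@12:L b2@15:R]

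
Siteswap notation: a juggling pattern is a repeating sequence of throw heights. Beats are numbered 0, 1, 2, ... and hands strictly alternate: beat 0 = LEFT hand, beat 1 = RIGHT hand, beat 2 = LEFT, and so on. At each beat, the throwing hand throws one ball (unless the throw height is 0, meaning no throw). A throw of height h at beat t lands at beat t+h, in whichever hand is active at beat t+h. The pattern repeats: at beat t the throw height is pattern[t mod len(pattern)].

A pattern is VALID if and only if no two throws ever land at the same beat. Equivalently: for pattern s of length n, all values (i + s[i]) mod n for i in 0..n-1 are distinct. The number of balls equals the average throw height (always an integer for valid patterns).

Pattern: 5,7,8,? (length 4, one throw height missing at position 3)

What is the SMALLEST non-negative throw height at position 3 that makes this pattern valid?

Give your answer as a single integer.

Answer: 0

Derivation:
i=0: (0 + 5) mod 4 = 1
i=1: (1 + 7) mod 4 = 0
i=2: (2 + 8) mod 4 = 2
i=3: s[i]=? (unknown)
Known residues: [0, 1, 2]; need a permutation of 0..3, so missing residue r = 3
Need (3 + s) mod 4 = 3; smallest s = (3 - 3) mod 4 = 0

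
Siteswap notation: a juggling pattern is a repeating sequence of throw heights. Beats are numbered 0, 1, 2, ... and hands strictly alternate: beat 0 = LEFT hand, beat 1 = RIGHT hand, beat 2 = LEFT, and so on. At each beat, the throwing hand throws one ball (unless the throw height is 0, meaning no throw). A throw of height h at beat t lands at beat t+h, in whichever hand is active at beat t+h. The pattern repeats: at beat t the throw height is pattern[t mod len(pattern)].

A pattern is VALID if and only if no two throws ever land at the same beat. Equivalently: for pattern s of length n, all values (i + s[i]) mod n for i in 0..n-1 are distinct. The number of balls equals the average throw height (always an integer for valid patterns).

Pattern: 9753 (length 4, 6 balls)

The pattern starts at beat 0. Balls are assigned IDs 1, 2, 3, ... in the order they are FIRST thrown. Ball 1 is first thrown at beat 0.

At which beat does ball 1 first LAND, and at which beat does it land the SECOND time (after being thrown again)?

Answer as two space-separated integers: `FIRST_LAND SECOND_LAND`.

Answer: 9 16

Derivation:
Beat 0 (L): throw ball1 h=9 -> lands@9:R; in-air after throw: [b1@9:R]
Beat 1 (R): throw ball2 h=7 -> lands@8:L; in-air after throw: [b2@8:L b1@9:R]
Beat 2 (L): throw ball3 h=5 -> lands@7:R; in-air after throw: [b3@7:R b2@8:L b1@9:R]
Beat 3 (R): throw ball4 h=3 -> lands@6:L; in-air after throw: [b4@6:L b3@7:R b2@8:L b1@9:R]
Beat 4 (L): throw ball5 h=9 -> lands@13:R; in-air after throw: [b4@6:L b3@7:R b2@8:L b1@9:R b5@13:R]
Beat 5 (R): throw ball6 h=7 -> lands@12:L; in-air after throw: [b4@6:L b3@7:R b2@8:L b1@9:R b6@12:L b5@13:R]
Beat 6 (L): throw ball4 h=5 -> lands@11:R; in-air after throw: [b3@7:R b2@8:L b1@9:R b4@11:R b6@12:L b5@13:R]
Beat 7 (R): throw ball3 h=3 -> lands@10:L; in-air after throw: [b2@8:L b1@9:R b3@10:L b4@11:R b6@12:L b5@13:R]
Beat 8 (L): throw ball2 h=9 -> lands@17:R; in-air after throw: [b1@9:R b3@10:L b4@11:R b6@12:L b5@13:R b2@17:R]
Beat 9 (R): throw ball1 h=7 -> lands@16:L; in-air after throw: [b3@10:L b4@11:R b6@12:L b5@13:R b1@16:L b2@17:R]
Beat 10 (L): throw ball3 h=5 -> lands@15:R; in-air after throw: [b4@11:R b6@12:L b5@13:R b3@15:R b1@16:L b2@17:R]
Beat 11 (R): throw ball4 h=3 -> lands@14:L; in-air after throw: [b6@12:L b5@13:R b4@14:L b3@15:R b1@16:L b2@17:R]
Beat 12 (L): throw ball6 h=9 -> lands@21:R; in-air after throw: [b5@13:R b4@14:L b3@15:R b1@16:L b2@17:R b6@21:R]
Beat 13 (R): throw ball5 h=7 -> lands@20:L; in-air after throw: [b4@14:L b3@15:R b1@16:L b2@17:R b5@20:L b6@21:R]
Beat 14 (L): throw ball4 h=5 -> lands@19:R; in-air after throw: [b3@15:R b1@16:L b2@17:R b4@19:R b5@20:L b6@21:R]
Beat 15 (R): throw ball3 h=3 -> lands@18:L; in-air after throw: [b1@16:L b2@17:R b3@18:L b4@19:R b5@20:L b6@21:R]
Beat 16 (L): throw ball1 h=9 -> lands@25:R; in-air after throw: [b2@17:R b3@18:L b4@19:R b5@20:L b6@21:R b1@25:R]
Ball 1: thrown@0 h=9 -> first land @9; rethrown@9 h=7 -> second land @16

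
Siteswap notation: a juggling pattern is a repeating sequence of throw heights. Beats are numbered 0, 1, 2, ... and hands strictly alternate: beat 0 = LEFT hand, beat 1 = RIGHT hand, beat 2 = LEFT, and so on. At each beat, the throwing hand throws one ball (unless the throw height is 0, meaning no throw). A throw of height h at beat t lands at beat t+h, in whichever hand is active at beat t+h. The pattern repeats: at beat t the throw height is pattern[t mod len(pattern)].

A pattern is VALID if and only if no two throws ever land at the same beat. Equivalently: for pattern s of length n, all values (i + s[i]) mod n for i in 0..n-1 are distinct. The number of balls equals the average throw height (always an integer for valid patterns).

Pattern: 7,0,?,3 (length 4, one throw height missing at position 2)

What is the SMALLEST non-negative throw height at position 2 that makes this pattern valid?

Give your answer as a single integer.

i=0: (0 + 7) mod 4 = 3
i=1: (1 + 0) mod 4 = 1
i=2: s[i]=? (unknown)
i=3: (3 + 3) mod 4 = 2
Known residues: [1, 2, 3]; need a permutation of 0..3, so missing residue r = 0
Need (2 + s) mod 4 = 0; smallest s = (0 - 2) mod 4 = 2

Answer: 2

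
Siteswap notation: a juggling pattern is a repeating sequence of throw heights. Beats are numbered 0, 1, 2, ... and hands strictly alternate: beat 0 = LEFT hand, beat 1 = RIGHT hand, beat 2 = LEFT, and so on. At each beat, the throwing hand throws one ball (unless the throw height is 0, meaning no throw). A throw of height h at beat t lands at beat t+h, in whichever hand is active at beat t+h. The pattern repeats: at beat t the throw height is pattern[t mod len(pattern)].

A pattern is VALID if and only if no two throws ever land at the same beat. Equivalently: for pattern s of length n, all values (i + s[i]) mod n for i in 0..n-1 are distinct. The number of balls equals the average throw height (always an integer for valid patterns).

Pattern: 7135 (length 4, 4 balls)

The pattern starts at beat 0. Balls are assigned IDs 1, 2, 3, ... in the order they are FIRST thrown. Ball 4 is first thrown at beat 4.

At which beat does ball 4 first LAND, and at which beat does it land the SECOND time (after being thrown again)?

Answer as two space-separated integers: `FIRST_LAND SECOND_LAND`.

Beat 0 (L): throw ball1 h=7 -> lands@7:R; in-air after throw: [b1@7:R]
Beat 1 (R): throw ball2 h=1 -> lands@2:L; in-air after throw: [b2@2:L b1@7:R]
Beat 2 (L): throw ball2 h=3 -> lands@5:R; in-air after throw: [b2@5:R b1@7:R]
Beat 3 (R): throw ball3 h=5 -> lands@8:L; in-air after throw: [b2@5:R b1@7:R b3@8:L]
Beat 4 (L): throw ball4 h=7 -> lands@11:R; in-air after throw: [b2@5:R b1@7:R b3@8:L b4@11:R]
Beat 5 (R): throw ball2 h=1 -> lands@6:L; in-air after throw: [b2@6:L b1@7:R b3@8:L b4@11:R]
Beat 6 (L): throw ball2 h=3 -> lands@9:R; in-air after throw: [b1@7:R b3@8:L b2@9:R b4@11:R]
Beat 7 (R): throw ball1 h=5 -> lands@12:L; in-air after throw: [b3@8:L b2@9:R b4@11:R b1@12:L]
Beat 8 (L): throw ball3 h=7 -> lands@15:R; in-air after throw: [b2@9:R b4@11:R b1@12:L b3@15:R]
Beat 9 (R): throw ball2 h=1 -> lands@10:L; in-air after throw: [b2@10:L b4@11:R b1@12:L b3@15:R]
Beat 10 (L): throw ball2 h=3 -> lands@13:R; in-air after throw: [b4@11:R b1@12:L b2@13:R b3@15:R]
Beat 11 (R): throw ball4 h=5 -> lands@16:L; in-air after throw: [b1@12:L b2@13:R b3@15:R b4@16:L]
Beat 12 (L): throw ball1 h=7 -> lands@19:R; in-air after throw: [b2@13:R b3@15:R b4@16:L b1@19:R]
Beat 13 (R): throw ball2 h=1 -> lands@14:L; in-air after throw: [b2@14:L b3@15:R b4@16:L b1@19:R]
Beat 14 (L): throw ball2 h=3 -> lands@17:R; in-air after throw: [b3@15:R b4@16:L b2@17:R b1@19:R]
Beat 15 (R): throw ball3 h=5 -> lands@20:L; in-air after throw: [b4@16:L b2@17:R b1@19:R b3@20:L]
Ball 4: thrown@4 h=7 -> first land @11; rethrown@11 h=5 -> second land @16

Answer: 11 16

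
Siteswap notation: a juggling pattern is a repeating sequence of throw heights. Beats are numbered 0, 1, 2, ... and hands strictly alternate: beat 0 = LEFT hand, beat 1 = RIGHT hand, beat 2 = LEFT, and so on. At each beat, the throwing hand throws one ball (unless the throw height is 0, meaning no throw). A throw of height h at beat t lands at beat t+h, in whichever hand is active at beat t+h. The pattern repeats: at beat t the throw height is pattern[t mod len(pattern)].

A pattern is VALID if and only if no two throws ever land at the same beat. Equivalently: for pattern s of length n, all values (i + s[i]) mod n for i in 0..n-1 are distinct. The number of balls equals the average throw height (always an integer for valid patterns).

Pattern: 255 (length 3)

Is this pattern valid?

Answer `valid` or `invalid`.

i=0: (i + s[i]) mod n = (0 + 2) mod 3 = 2
i=1: (i + s[i]) mod n = (1 + 5) mod 3 = 0
i=2: (i + s[i]) mod n = (2 + 5) mod 3 = 1
Residues: [2, 0, 1], distinct: True

Answer: valid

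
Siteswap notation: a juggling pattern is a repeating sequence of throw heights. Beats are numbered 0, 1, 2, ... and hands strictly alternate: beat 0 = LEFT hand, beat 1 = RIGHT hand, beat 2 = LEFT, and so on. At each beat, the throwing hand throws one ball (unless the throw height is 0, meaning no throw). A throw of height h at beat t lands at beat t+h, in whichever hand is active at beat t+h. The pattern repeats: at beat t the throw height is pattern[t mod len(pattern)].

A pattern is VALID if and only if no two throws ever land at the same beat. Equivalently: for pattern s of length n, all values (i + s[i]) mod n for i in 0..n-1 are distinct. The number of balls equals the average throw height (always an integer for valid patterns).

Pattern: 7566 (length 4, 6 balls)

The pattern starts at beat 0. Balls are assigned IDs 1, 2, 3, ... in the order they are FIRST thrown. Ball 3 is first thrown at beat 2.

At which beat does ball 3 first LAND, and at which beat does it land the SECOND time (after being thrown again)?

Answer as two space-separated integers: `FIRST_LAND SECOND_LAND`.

Answer: 8 15

Derivation:
Beat 0 (L): throw ball1 h=7 -> lands@7:R; in-air after throw: [b1@7:R]
Beat 1 (R): throw ball2 h=5 -> lands@6:L; in-air after throw: [b2@6:L b1@7:R]
Beat 2 (L): throw ball3 h=6 -> lands@8:L; in-air after throw: [b2@6:L b1@7:R b3@8:L]
Beat 3 (R): throw ball4 h=6 -> lands@9:R; in-air after throw: [b2@6:L b1@7:R b3@8:L b4@9:R]
Beat 4 (L): throw ball5 h=7 -> lands@11:R; in-air after throw: [b2@6:L b1@7:R b3@8:L b4@9:R b5@11:R]
Beat 5 (R): throw ball6 h=5 -> lands@10:L; in-air after throw: [b2@6:L b1@7:R b3@8:L b4@9:R b6@10:L b5@11:R]
Beat 6 (L): throw ball2 h=6 -> lands@12:L; in-air after throw: [b1@7:R b3@8:L b4@9:R b6@10:L b5@11:R b2@12:L]
Beat 7 (R): throw ball1 h=6 -> lands@13:R; in-air after throw: [b3@8:L b4@9:R b6@10:L b5@11:R b2@12:L b1@13:R]
Beat 8 (L): throw ball3 h=7 -> lands@15:R; in-air after throw: [b4@9:R b6@10:L b5@11:R b2@12:L b1@13:R b3@15:R]
Beat 9 (R): throw ball4 h=5 -> lands@14:L; in-air after throw: [b6@10:L b5@11:R b2@12:L b1@13:R b4@14:L b3@15:R]
Beat 10 (L): throw ball6 h=6 -> lands@16:L; in-air after throw: [b5@11:R b2@12:L b1@13:R b4@14:L b3@15:R b6@16:L]
Beat 11 (R): throw ball5 h=6 -> lands@17:R; in-air after throw: [b2@12:L b1@13:R b4@14:L b3@15:R b6@16:L b5@17:R]
Beat 12 (L): throw ball2 h=7 -> lands@19:R; in-air after throw: [b1@13:R b4@14:L b3@15:R b6@16:L b5@17:R b2@19:R]
Beat 13 (R): throw ball1 h=5 -> lands@18:L; in-air after throw: [b4@14:L b3@15:R b6@16:L b5@17:R b1@18:L b2@19:R]
Beat 14 (L): throw ball4 h=6 -> lands@20:L; in-air after throw: [b3@15:R b6@16:L b5@17:R b1@18:L b2@19:R b4@20:L]
Beat 15 (R): throw ball3 h=6 -> lands@21:R; in-air after throw: [b6@16:L b5@17:R b1@18:L b2@19:R b4@20:L b3@21:R]
Ball 3: thrown@2 h=6 -> first land @8; rethrown@8 h=7 -> second land @15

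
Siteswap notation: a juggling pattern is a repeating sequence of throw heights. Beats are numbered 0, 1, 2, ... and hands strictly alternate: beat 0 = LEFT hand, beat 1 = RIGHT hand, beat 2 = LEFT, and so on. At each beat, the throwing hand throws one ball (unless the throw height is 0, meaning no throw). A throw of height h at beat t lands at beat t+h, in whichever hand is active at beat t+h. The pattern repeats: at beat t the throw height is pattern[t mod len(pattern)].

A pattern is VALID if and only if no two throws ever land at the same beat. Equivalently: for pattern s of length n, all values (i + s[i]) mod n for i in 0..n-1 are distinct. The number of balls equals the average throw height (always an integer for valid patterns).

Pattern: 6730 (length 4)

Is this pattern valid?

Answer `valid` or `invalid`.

i=0: (i + s[i]) mod n = (0 + 6) mod 4 = 2
i=1: (i + s[i]) mod n = (1 + 7) mod 4 = 0
i=2: (i + s[i]) mod n = (2 + 3) mod 4 = 1
i=3: (i + s[i]) mod n = (3 + 0) mod 4 = 3
Residues: [2, 0, 1, 3], distinct: True

Answer: valid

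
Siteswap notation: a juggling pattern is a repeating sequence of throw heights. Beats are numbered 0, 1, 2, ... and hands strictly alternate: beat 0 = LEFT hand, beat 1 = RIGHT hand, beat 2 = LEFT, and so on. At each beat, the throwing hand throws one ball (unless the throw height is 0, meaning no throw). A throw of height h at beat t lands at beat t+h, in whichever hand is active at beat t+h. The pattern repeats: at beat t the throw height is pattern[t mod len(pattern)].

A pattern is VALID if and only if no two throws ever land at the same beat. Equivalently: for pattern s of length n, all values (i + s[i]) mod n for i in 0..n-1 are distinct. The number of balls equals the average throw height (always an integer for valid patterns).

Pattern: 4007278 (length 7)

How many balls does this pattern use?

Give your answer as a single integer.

Answer: 4

Derivation:
Pattern = [4, 0, 0, 7, 2, 7, 8], length n = 7
  position 0: throw height = 4, running sum = 4
  position 1: throw height = 0, running sum = 4
  position 2: throw height = 0, running sum = 4
  position 3: throw height = 7, running sum = 11
  position 4: throw height = 2, running sum = 13
  position 5: throw height = 7, running sum = 20
  position 6: throw height = 8, running sum = 28
Total sum = 28; balls = sum / n = 28 / 7 = 4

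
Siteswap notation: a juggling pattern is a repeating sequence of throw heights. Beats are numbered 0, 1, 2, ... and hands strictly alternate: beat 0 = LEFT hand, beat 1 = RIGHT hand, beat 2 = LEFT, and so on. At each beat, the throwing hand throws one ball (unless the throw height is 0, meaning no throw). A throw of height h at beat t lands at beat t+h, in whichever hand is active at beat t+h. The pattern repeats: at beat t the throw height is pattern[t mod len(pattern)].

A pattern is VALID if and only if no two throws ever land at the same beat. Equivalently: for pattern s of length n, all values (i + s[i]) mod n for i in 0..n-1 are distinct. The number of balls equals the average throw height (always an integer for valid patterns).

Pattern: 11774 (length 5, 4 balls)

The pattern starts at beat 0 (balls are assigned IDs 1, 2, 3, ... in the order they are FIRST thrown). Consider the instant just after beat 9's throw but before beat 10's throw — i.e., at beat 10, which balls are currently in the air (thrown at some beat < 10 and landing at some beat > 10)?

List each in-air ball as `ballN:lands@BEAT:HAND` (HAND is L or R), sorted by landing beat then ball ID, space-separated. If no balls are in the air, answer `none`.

Answer: ball1:lands@13:R ball4:lands@14:L ball3:lands@15:R

Derivation:
Beat 0 (L): throw ball1 h=1 -> lands@1:R; in-air after throw: [b1@1:R]
Beat 1 (R): throw ball1 h=1 -> lands@2:L; in-air after throw: [b1@2:L]
Beat 2 (L): throw ball1 h=7 -> lands@9:R; in-air after throw: [b1@9:R]
Beat 3 (R): throw ball2 h=7 -> lands@10:L; in-air after throw: [b1@9:R b2@10:L]
Beat 4 (L): throw ball3 h=4 -> lands@8:L; in-air after throw: [b3@8:L b1@9:R b2@10:L]
Beat 5 (R): throw ball4 h=1 -> lands@6:L; in-air after throw: [b4@6:L b3@8:L b1@9:R b2@10:L]
Beat 6 (L): throw ball4 h=1 -> lands@7:R; in-air after throw: [b4@7:R b3@8:L b1@9:R b2@10:L]
Beat 7 (R): throw ball4 h=7 -> lands@14:L; in-air after throw: [b3@8:L b1@9:R b2@10:L b4@14:L]
Beat 8 (L): throw ball3 h=7 -> lands@15:R; in-air after throw: [b1@9:R b2@10:L b4@14:L b3@15:R]
Beat 9 (R): throw ball1 h=4 -> lands@13:R; in-air after throw: [b2@10:L b1@13:R b4@14:L b3@15:R]
Beat 10 (L): throw ball2 h=1 -> lands@11:R; in-air after throw: [b2@11:R b1@13:R b4@14:L b3@15:R]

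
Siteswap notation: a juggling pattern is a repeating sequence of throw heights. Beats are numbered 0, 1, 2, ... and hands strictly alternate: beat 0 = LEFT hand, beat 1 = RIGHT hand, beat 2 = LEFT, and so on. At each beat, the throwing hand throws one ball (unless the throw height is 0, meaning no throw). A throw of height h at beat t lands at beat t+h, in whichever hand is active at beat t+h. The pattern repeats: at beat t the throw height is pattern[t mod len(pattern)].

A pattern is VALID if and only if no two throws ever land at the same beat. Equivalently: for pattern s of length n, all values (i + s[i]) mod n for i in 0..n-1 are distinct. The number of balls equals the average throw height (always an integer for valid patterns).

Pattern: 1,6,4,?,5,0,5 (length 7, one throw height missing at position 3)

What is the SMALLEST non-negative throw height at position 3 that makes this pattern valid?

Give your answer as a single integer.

i=0: (0 + 1) mod 7 = 1
i=1: (1 + 6) mod 7 = 0
i=2: (2 + 4) mod 7 = 6
i=3: s[i]=? (unknown)
i=4: (4 + 5) mod 7 = 2
i=5: (5 + 0) mod 7 = 5
i=6: (6 + 5) mod 7 = 4
Known residues: [0, 1, 2, 4, 5, 6]; need a permutation of 0..6, so missing residue r = 3
Need (3 + s) mod 7 = 3; smallest s = (3 - 3) mod 7 = 0

Answer: 0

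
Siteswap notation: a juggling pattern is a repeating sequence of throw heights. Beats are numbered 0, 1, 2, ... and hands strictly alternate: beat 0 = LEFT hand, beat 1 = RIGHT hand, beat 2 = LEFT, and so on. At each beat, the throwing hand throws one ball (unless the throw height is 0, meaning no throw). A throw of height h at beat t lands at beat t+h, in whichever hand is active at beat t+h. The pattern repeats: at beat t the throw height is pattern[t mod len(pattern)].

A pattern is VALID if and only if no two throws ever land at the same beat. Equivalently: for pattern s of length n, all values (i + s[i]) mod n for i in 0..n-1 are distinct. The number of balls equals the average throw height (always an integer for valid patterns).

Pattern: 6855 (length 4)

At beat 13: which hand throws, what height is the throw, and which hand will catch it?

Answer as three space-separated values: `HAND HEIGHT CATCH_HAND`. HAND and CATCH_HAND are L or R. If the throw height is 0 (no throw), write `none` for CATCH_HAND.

Answer: R 8 R

Derivation:
Beat 13: 13 mod 2 = 1, so hand = R
Throw height = pattern[13 mod 4] = pattern[1] = 8
Lands at beat 13+8=21, 21 mod 2 = 1, so catch hand = R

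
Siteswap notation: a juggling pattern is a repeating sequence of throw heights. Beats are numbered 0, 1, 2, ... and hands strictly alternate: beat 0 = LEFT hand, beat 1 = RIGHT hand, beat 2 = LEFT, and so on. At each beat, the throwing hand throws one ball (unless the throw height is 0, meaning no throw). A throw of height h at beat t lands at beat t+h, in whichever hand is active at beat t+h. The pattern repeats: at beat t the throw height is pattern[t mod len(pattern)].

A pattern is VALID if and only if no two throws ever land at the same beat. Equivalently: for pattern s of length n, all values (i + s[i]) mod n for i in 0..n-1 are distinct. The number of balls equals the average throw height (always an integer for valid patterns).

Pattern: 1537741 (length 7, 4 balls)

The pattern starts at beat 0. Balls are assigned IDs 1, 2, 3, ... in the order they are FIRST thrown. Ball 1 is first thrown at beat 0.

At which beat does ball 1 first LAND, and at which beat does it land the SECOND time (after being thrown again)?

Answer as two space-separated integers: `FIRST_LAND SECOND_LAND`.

Beat 0 (L): throw ball1 h=1 -> lands@1:R; in-air after throw: [b1@1:R]
Beat 1 (R): throw ball1 h=5 -> lands@6:L; in-air after throw: [b1@6:L]
Beat 2 (L): throw ball2 h=3 -> lands@5:R; in-air after throw: [b2@5:R b1@6:L]
Beat 3 (R): throw ball3 h=7 -> lands@10:L; in-air after throw: [b2@5:R b1@6:L b3@10:L]
Beat 4 (L): throw ball4 h=7 -> lands@11:R; in-air after throw: [b2@5:R b1@6:L b3@10:L b4@11:R]
Beat 5 (R): throw ball2 h=4 -> lands@9:R; in-air after throw: [b1@6:L b2@9:R b3@10:L b4@11:R]
Beat 6 (L): throw ball1 h=1 -> lands@7:R; in-air after throw: [b1@7:R b2@9:R b3@10:L b4@11:R]
Ball 1: thrown@0 h=1 -> first land @1; rethrown@1 h=5 -> second land @6

Answer: 1 6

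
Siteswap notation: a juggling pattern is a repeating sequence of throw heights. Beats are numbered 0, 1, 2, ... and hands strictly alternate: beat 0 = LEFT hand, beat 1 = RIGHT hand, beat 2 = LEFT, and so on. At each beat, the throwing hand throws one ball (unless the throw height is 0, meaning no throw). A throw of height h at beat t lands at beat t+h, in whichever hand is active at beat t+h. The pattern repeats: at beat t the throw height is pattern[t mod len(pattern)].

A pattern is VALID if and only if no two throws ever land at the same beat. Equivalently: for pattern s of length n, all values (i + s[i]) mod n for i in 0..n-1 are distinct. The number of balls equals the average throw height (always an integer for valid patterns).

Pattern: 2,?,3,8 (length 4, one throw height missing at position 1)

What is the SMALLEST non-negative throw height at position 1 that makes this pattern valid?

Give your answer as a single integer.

i=0: (0 + 2) mod 4 = 2
i=1: s[i]=? (unknown)
i=2: (2 + 3) mod 4 = 1
i=3: (3 + 8) mod 4 = 3
Known residues: [1, 2, 3]; need a permutation of 0..3, so missing residue r = 0
Need (1 + s) mod 4 = 0; smallest s = (0 - 1) mod 4 = 3

Answer: 3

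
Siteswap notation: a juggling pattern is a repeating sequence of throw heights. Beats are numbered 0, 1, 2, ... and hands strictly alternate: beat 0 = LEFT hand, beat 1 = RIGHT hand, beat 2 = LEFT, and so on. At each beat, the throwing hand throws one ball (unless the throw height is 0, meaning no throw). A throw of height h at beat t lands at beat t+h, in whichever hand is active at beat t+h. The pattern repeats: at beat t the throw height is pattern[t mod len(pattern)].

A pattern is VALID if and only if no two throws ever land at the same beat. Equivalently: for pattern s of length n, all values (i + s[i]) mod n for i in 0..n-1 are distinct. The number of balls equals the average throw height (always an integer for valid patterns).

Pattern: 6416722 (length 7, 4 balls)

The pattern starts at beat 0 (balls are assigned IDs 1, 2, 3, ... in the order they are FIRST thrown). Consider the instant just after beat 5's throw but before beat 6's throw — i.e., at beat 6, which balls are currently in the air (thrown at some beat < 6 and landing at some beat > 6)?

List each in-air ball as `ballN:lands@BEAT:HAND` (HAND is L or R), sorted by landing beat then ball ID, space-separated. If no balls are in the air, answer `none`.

Beat 0 (L): throw ball1 h=6 -> lands@6:L; in-air after throw: [b1@6:L]
Beat 1 (R): throw ball2 h=4 -> lands@5:R; in-air after throw: [b2@5:R b1@6:L]
Beat 2 (L): throw ball3 h=1 -> lands@3:R; in-air after throw: [b3@3:R b2@5:R b1@6:L]
Beat 3 (R): throw ball3 h=6 -> lands@9:R; in-air after throw: [b2@5:R b1@6:L b3@9:R]
Beat 4 (L): throw ball4 h=7 -> lands@11:R; in-air after throw: [b2@5:R b1@6:L b3@9:R b4@11:R]
Beat 5 (R): throw ball2 h=2 -> lands@7:R; in-air after throw: [b1@6:L b2@7:R b3@9:R b4@11:R]
Beat 6 (L): throw ball1 h=2 -> lands@8:L; in-air after throw: [b2@7:R b1@8:L b3@9:R b4@11:R]

Answer: ball2:lands@7:R ball3:lands@9:R ball4:lands@11:R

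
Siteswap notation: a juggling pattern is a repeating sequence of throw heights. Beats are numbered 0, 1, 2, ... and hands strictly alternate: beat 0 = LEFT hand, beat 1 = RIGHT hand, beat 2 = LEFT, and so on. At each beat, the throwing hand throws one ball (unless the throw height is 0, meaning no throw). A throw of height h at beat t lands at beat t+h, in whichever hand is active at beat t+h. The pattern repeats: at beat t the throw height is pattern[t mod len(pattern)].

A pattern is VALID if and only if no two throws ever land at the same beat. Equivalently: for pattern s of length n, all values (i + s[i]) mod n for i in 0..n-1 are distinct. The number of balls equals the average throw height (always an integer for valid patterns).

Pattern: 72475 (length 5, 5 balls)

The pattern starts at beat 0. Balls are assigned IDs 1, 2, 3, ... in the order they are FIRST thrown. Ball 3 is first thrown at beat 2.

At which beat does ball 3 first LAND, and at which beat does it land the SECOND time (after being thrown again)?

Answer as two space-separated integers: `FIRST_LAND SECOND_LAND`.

Beat 0 (L): throw ball1 h=7 -> lands@7:R; in-air after throw: [b1@7:R]
Beat 1 (R): throw ball2 h=2 -> lands@3:R; in-air after throw: [b2@3:R b1@7:R]
Beat 2 (L): throw ball3 h=4 -> lands@6:L; in-air after throw: [b2@3:R b3@6:L b1@7:R]
Beat 3 (R): throw ball2 h=7 -> lands@10:L; in-air after throw: [b3@6:L b1@7:R b2@10:L]
Beat 4 (L): throw ball4 h=5 -> lands@9:R; in-air after throw: [b3@6:L b1@7:R b4@9:R b2@10:L]
Beat 5 (R): throw ball5 h=7 -> lands@12:L; in-air after throw: [b3@6:L b1@7:R b4@9:R b2@10:L b5@12:L]
Beat 6 (L): throw ball3 h=2 -> lands@8:L; in-air after throw: [b1@7:R b3@8:L b4@9:R b2@10:L b5@12:L]
Beat 7 (R): throw ball1 h=4 -> lands@11:R; in-air after throw: [b3@8:L b4@9:R b2@10:L b1@11:R b5@12:L]
Beat 8 (L): throw ball3 h=7 -> lands@15:R; in-air after throw: [b4@9:R b2@10:L b1@11:R b5@12:L b3@15:R]
Ball 3: thrown@2 h=4 -> first land @6; rethrown@6 h=2 -> second land @8

Answer: 6 8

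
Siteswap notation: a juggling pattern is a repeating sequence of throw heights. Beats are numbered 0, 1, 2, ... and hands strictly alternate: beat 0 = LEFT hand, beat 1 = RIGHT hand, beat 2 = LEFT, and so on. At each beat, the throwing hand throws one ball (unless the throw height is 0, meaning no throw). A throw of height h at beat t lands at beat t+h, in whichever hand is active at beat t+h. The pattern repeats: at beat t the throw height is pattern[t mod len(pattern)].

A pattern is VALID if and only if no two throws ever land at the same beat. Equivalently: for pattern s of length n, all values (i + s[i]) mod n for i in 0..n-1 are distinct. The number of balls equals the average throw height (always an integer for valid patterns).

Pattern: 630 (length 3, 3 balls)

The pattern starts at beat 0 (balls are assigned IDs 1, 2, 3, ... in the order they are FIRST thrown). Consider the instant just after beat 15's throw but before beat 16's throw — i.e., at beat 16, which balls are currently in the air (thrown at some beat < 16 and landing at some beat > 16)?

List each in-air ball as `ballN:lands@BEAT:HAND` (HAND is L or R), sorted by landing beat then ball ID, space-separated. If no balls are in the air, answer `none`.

Beat 0 (L): throw ball1 h=6 -> lands@6:L; in-air after throw: [b1@6:L]
Beat 1 (R): throw ball2 h=3 -> lands@4:L; in-air after throw: [b2@4:L b1@6:L]
Beat 3 (R): throw ball3 h=6 -> lands@9:R; in-air after throw: [b2@4:L b1@6:L b3@9:R]
Beat 4 (L): throw ball2 h=3 -> lands@7:R; in-air after throw: [b1@6:L b2@7:R b3@9:R]
Beat 6 (L): throw ball1 h=6 -> lands@12:L; in-air after throw: [b2@7:R b3@9:R b1@12:L]
Beat 7 (R): throw ball2 h=3 -> lands@10:L; in-air after throw: [b3@9:R b2@10:L b1@12:L]
Beat 9 (R): throw ball3 h=6 -> lands@15:R; in-air after throw: [b2@10:L b1@12:L b3@15:R]
Beat 10 (L): throw ball2 h=3 -> lands@13:R; in-air after throw: [b1@12:L b2@13:R b3@15:R]
Beat 12 (L): throw ball1 h=6 -> lands@18:L; in-air after throw: [b2@13:R b3@15:R b1@18:L]
Beat 13 (R): throw ball2 h=3 -> lands@16:L; in-air after throw: [b3@15:R b2@16:L b1@18:L]
Beat 15 (R): throw ball3 h=6 -> lands@21:R; in-air after throw: [b2@16:L b1@18:L b3@21:R]
Beat 16 (L): throw ball2 h=3 -> lands@19:R; in-air after throw: [b1@18:L b2@19:R b3@21:R]

Answer: ball1:lands@18:L ball3:lands@21:R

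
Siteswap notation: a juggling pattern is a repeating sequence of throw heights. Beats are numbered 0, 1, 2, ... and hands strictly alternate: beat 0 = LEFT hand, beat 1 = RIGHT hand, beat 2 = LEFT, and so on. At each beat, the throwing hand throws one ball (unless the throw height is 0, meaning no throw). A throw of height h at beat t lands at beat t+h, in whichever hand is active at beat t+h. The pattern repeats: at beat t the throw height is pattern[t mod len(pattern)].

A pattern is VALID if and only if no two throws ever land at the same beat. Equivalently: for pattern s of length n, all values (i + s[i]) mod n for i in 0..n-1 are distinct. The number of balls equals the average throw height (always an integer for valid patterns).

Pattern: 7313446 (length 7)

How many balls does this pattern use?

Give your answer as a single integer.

Answer: 4

Derivation:
Pattern = [7, 3, 1, 3, 4, 4, 6], length n = 7
  position 0: throw height = 7, running sum = 7
  position 1: throw height = 3, running sum = 10
  position 2: throw height = 1, running sum = 11
  position 3: throw height = 3, running sum = 14
  position 4: throw height = 4, running sum = 18
  position 5: throw height = 4, running sum = 22
  position 6: throw height = 6, running sum = 28
Total sum = 28; balls = sum / n = 28 / 7 = 4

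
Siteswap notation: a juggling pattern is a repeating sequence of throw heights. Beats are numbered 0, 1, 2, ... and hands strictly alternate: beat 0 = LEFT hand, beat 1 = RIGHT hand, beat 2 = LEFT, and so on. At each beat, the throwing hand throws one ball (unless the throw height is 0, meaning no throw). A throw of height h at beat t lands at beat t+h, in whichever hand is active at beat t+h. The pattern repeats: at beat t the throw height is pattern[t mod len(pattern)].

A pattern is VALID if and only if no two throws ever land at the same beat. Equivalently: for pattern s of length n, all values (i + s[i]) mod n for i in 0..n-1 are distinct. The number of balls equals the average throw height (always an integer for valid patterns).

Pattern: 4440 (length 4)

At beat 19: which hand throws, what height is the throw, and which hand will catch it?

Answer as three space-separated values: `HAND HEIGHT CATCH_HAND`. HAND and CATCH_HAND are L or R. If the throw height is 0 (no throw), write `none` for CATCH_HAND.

Beat 19: 19 mod 2 = 1, so hand = R
Throw height = pattern[19 mod 4] = pattern[3] = 0

Answer: R 0 none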